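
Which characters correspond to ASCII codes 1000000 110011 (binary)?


Codes (binary): 1000000 110011
Per-code ASCII lookup:
  1000000 = 64  (special character) → '@'
  110011 = 51  (range 48-57: digits, 51 - 48 = 3) → '3'
= '@3'


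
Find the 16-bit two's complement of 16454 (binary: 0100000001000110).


Original: 0100000001000110
Step 1 - Invert all bits: 1011111110111001
Step 2 - Add 1: 1011111110111001 + 1
= 1011111110111010 (represents -16454)


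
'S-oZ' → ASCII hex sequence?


String: 'S-oZ'  (4 characters)
Per-character ASCII lookup:
  'S': uppercase starts at 65: 'S' = 65 + 18 = 83 → 0x53
  '-': special character: '-' = 45 → 0x2D
  'o': lowercase starts at 97: 'o' = 97 + 14 = 111 → 0x6F
  'Z': uppercase starts at 65: 'Z' = 65 + 25 = 90 → 0x5A
= 0x53 0x2D 0x6F 0x5A


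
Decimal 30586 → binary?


Divide by 2 repeatedly:
30586 ÷ 2 = 15293 remainder 0
15293 ÷ 2 = 7646 remainder 1
7646 ÷ 2 = 3823 remainder 0
3823 ÷ 2 = 1911 remainder 1
1911 ÷ 2 = 955 remainder 1
955 ÷ 2 = 477 remainder 1
477 ÷ 2 = 238 remainder 1
238 ÷ 2 = 119 remainder 0
119 ÷ 2 = 59 remainder 1
59 ÷ 2 = 29 remainder 1
29 ÷ 2 = 14 remainder 1
14 ÷ 2 = 7 remainder 0
7 ÷ 2 = 3 remainder 1
3 ÷ 2 = 1 remainder 1
1 ÷ 2 = 0 remainder 1
Reading remainders bottom-up:
= 111011101111010


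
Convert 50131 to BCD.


Each digit → 4-bit binary:
  5 → 0101
  0 → 0000
  1 → 0001
  3 → 0011
  1 → 0001
= 0101 0000 0001 0011 0001


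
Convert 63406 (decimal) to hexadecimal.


Divide by 16 repeatedly:
63406 ÷ 16 = 3962 remainder 14 (E)
3962 ÷ 16 = 247 remainder 10 (A)
247 ÷ 16 = 15 remainder 7 (7)
15 ÷ 16 = 0 remainder 15 (F)
Reading remainders bottom-up:
= 0xF7AE


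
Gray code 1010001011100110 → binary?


Gray code: 1010001011100110
MSB stays the same: 1
Each subsequent bit = prev_binary XOR current_gray:
  B[1] = 1 XOR 0 = 1
  B[2] = 1 XOR 1 = 0
  B[3] = 0 XOR 0 = 0
  B[4] = 0 XOR 0 = 0
  B[5] = 0 XOR 0 = 0
  B[6] = 0 XOR 1 = 1
  B[7] = 1 XOR 0 = 1
  B[8] = 1 XOR 1 = 0
  B[9] = 0 XOR 1 = 1
  B[10] = 1 XOR 1 = 0
  B[11] = 0 XOR 0 = 0
  B[12] = 0 XOR 0 = 0
  B[13] = 0 XOR 1 = 1
  B[14] = 1 XOR 1 = 0
  B[15] = 0 XOR 0 = 0
= 1100001101000100 (49988 decimal)


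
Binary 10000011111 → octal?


Group into 3-bit groups: 010000011111
  010 = 2
  000 = 0
  011 = 3
  111 = 7
= 0o2037


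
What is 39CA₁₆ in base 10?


Positional values:
Position 0: A × 16^0 = 10 × 1 = 10
Position 1: C × 16^1 = 12 × 16 = 192
Position 2: 9 × 16^2 = 9 × 256 = 2304
Position 3: 3 × 16^3 = 3 × 4096 = 12288
Sum = 10 + 192 + 2304 + 12288
= 14794


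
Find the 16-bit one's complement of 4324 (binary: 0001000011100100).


Original: 0001000011100100
Invert all bits:
  bit 0: 0 → 1
  bit 1: 0 → 1
  bit 2: 0 → 1
  bit 3: 1 → 0
  bit 4: 0 → 1
  bit 5: 0 → 1
  bit 6: 0 → 1
  bit 7: 0 → 1
  bit 8: 1 → 0
  bit 9: 1 → 0
  bit 10: 1 → 0
  bit 11: 0 → 1
  bit 12: 0 → 1
  bit 13: 1 → 0
  bit 14: 0 → 1
  bit 15: 0 → 1
= 1110111100011011


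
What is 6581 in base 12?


Divide by 12 repeatedly:
6581 ÷ 12 = 548 remainder 5
548 ÷ 12 = 45 remainder 8
45 ÷ 12 = 3 remainder 9
3 ÷ 12 = 0 remainder 3
Reading remainders bottom-up:
= 3985


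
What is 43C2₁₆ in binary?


Each hex digit → 4 binary bits:
  4 = 0100
  3 = 0011
  C = 1100
  2 = 0010
Concatenate: 0100 0011 1100 0010
= 0100001111000010


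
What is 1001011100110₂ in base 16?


Group into 4-bit nibbles: 0001001011100110
  0001 = 1
  0010 = 2
  1110 = E
  0110 = 6
= 0x12E6


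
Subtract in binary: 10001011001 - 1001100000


Align and subtract column by column (LSB to MSB, borrowing when needed):
  10001011001
- 01001100000
  -----------
  col 0: (1 - 0 borrow-in) - 0 → 1 - 0 = 1, borrow out 0
  col 1: (0 - 0 borrow-in) - 0 → 0 - 0 = 0, borrow out 0
  col 2: (0 - 0 borrow-in) - 0 → 0 - 0 = 0, borrow out 0
  col 3: (1 - 0 borrow-in) - 0 → 1 - 0 = 1, borrow out 0
  col 4: (1 - 0 borrow-in) - 0 → 1 - 0 = 1, borrow out 0
  col 5: (0 - 0 borrow-in) - 1 → borrow from next column: (0+2) - 1 = 1, borrow out 1
  col 6: (1 - 1 borrow-in) - 1 → borrow from next column: (0+2) - 1 = 1, borrow out 1
  col 7: (0 - 1 borrow-in) - 0 → borrow from next column: (-1+2) - 0 = 1, borrow out 1
  col 8: (0 - 1 borrow-in) - 0 → borrow from next column: (-1+2) - 0 = 1, borrow out 1
  col 9: (0 - 1 borrow-in) - 1 → borrow from next column: (-1+2) - 1 = 0, borrow out 1
  col 10: (1 - 1 borrow-in) - 0 → 0 - 0 = 0, borrow out 0
Reading bits MSB→LSB: 00111111001
Strip leading zeros: 111111001
= 111111001


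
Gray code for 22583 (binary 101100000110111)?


Binary: 101100000110111
Gray code: G = B XOR (B >> 1)
B >> 1 = 010110000011011
101100000110111 XOR 010110000011011:
  1 XOR 0 = 1
  0 XOR 1 = 1
  1 XOR 0 = 1
  1 XOR 1 = 0
  0 XOR 1 = 1
  0 XOR 0 = 0
  0 XOR 0 = 0
  0 XOR 0 = 0
  0 XOR 0 = 0
  1 XOR 0 = 1
  1 XOR 1 = 0
  0 XOR 1 = 1
  1 XOR 0 = 1
  1 XOR 1 = 0
  1 XOR 1 = 0
= 111010000101100


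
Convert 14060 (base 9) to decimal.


Positional values (base 9):
  0 × 9^0 = 0 × 1 = 0
  6 × 9^1 = 6 × 9 = 54
  0 × 9^2 = 0 × 81 = 0
  4 × 9^3 = 4 × 729 = 2916
  1 × 9^4 = 1 × 6561 = 6561
Sum = 0 + 54 + 0 + 2916 + 6561
= 9531


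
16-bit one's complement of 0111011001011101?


Original: 0111011001011101
Invert all bits:
  bit 0: 0 → 1
  bit 1: 1 → 0
  bit 2: 1 → 0
  bit 3: 1 → 0
  bit 4: 0 → 1
  bit 5: 1 → 0
  bit 6: 1 → 0
  bit 7: 0 → 1
  bit 8: 0 → 1
  bit 9: 1 → 0
  bit 10: 0 → 1
  bit 11: 1 → 0
  bit 12: 1 → 0
  bit 13: 1 → 0
  bit 14: 0 → 1
  bit 15: 1 → 0
= 1000100110100010


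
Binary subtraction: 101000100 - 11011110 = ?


Align and subtract column by column (LSB to MSB, borrowing when needed):
  101000100
- 011011110
  ---------
  col 0: (0 - 0 borrow-in) - 0 → 0 - 0 = 0, borrow out 0
  col 1: (0 - 0 borrow-in) - 1 → borrow from next column: (0+2) - 1 = 1, borrow out 1
  col 2: (1 - 1 borrow-in) - 1 → borrow from next column: (0+2) - 1 = 1, borrow out 1
  col 3: (0 - 1 borrow-in) - 1 → borrow from next column: (-1+2) - 1 = 0, borrow out 1
  col 4: (0 - 1 borrow-in) - 1 → borrow from next column: (-1+2) - 1 = 0, borrow out 1
  col 5: (0 - 1 borrow-in) - 0 → borrow from next column: (-1+2) - 0 = 1, borrow out 1
  col 6: (1 - 1 borrow-in) - 1 → borrow from next column: (0+2) - 1 = 1, borrow out 1
  col 7: (0 - 1 borrow-in) - 1 → borrow from next column: (-1+2) - 1 = 0, borrow out 1
  col 8: (1 - 1 borrow-in) - 0 → 0 - 0 = 0, borrow out 0
Reading bits MSB→LSB: 001100110
Strip leading zeros: 1100110
= 1100110


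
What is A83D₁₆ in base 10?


Positional values:
Position 0: D × 16^0 = 13 × 1 = 13
Position 1: 3 × 16^1 = 3 × 16 = 48
Position 2: 8 × 16^2 = 8 × 256 = 2048
Position 3: A × 16^3 = 10 × 4096 = 40960
Sum = 13 + 48 + 2048 + 40960
= 43069


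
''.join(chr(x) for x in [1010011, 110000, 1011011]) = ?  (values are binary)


Codes (binary): 1010011 110000 1011011
Per-code ASCII lookup:
  1010011 = 83  (range 65-90: uppercase, 83 - 65 = 18) → 'S'
  110000 = 48  (range 48-57: digits, 48 - 48 = 0) → '0'
  1011011 = 91  (special character) → '['
= 'S0['


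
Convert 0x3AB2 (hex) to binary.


Each hex digit → 4 binary bits:
  3 = 0011
  A = 1010
  B = 1011
  2 = 0010
Concatenate: 0011 1010 1011 0010
= 0011101010110010


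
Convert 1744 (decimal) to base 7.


Divide by 7 repeatedly:
1744 ÷ 7 = 249 remainder 1
249 ÷ 7 = 35 remainder 4
35 ÷ 7 = 5 remainder 0
5 ÷ 7 = 0 remainder 5
Reading remainders bottom-up:
= 5041


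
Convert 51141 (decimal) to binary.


Divide by 2 repeatedly:
51141 ÷ 2 = 25570 remainder 1
25570 ÷ 2 = 12785 remainder 0
12785 ÷ 2 = 6392 remainder 1
6392 ÷ 2 = 3196 remainder 0
3196 ÷ 2 = 1598 remainder 0
1598 ÷ 2 = 799 remainder 0
799 ÷ 2 = 399 remainder 1
399 ÷ 2 = 199 remainder 1
199 ÷ 2 = 99 remainder 1
99 ÷ 2 = 49 remainder 1
49 ÷ 2 = 24 remainder 1
24 ÷ 2 = 12 remainder 0
12 ÷ 2 = 6 remainder 0
6 ÷ 2 = 3 remainder 0
3 ÷ 2 = 1 remainder 1
1 ÷ 2 = 0 remainder 1
Reading remainders bottom-up:
= 1100011111000101


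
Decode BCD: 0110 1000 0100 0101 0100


Each 4-bit group → digit:
  0110 → 6
  1000 → 8
  0100 → 4
  0101 → 5
  0100 → 4
= 68454


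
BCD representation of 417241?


Each digit → 4-bit binary:
  4 → 0100
  1 → 0001
  7 → 0111
  2 → 0010
  4 → 0100
  1 → 0001
= 0100 0001 0111 0010 0100 0001


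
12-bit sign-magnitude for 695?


Sign bit: 0 (positive)
Magnitude: 695 = 01010110111
= 001010110111


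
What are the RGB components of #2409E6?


Hex: #2409E6
R = 24₁₆ = 36
G = 09₁₆ = 9
B = E6₁₆ = 230
= RGB(36, 9, 230)


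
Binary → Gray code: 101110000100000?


Binary: 101110000100000
Gray code: G = B XOR (B >> 1)
B >> 1 = 010111000010000
101110000100000 XOR 010111000010000:
  1 XOR 0 = 1
  0 XOR 1 = 1
  1 XOR 0 = 1
  1 XOR 1 = 0
  1 XOR 1 = 0
  0 XOR 1 = 1
  0 XOR 0 = 0
  0 XOR 0 = 0
  0 XOR 0 = 0
  1 XOR 0 = 1
  0 XOR 1 = 1
  0 XOR 0 = 0
  0 XOR 0 = 0
  0 XOR 0 = 0
  0 XOR 0 = 0
= 111001000110000


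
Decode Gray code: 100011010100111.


Gray code: 100011010100111
MSB stays the same: 1
Each subsequent bit = prev_binary XOR current_gray:
  B[1] = 1 XOR 0 = 1
  B[2] = 1 XOR 0 = 1
  B[3] = 1 XOR 0 = 1
  B[4] = 1 XOR 1 = 0
  B[5] = 0 XOR 1 = 1
  B[6] = 1 XOR 0 = 1
  B[7] = 1 XOR 1 = 0
  B[8] = 0 XOR 0 = 0
  B[9] = 0 XOR 1 = 1
  B[10] = 1 XOR 0 = 1
  B[11] = 1 XOR 0 = 1
  B[12] = 1 XOR 1 = 0
  B[13] = 0 XOR 1 = 1
  B[14] = 1 XOR 1 = 0
= 111101100111010 (31546 decimal)


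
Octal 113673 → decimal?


Positional values:
Position 0: 3 × 8^0 = 3
Position 1: 7 × 8^1 = 56
Position 2: 6 × 8^2 = 384
Position 3: 3 × 8^3 = 1536
Position 4: 1 × 8^4 = 4096
Position 5: 1 × 8^5 = 32768
Sum = 3 + 56 + 384 + 1536 + 4096 + 32768
= 38843


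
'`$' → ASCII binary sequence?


String: '`$'  (2 characters)
Per-character ASCII lookup:
  '`': special character: '`' = 96 → 1100000
  '$': special character: '$' = 36 → 100100
= 1100000 100100


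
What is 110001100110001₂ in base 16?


Group into 4-bit nibbles: 0110001100110001
  0110 = 6
  0011 = 3
  0011 = 3
  0001 = 1
= 0x6331


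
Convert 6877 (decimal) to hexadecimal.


Divide by 16 repeatedly:
6877 ÷ 16 = 429 remainder 13 (D)
429 ÷ 16 = 26 remainder 13 (D)
26 ÷ 16 = 1 remainder 10 (A)
1 ÷ 16 = 0 remainder 1 (1)
Reading remainders bottom-up:
= 0x1ADD


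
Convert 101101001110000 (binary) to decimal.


Positional values:
Bit 4: 1 × 2^4 = 16
Bit 5: 1 × 2^5 = 32
Bit 6: 1 × 2^6 = 64
Bit 9: 1 × 2^9 = 512
Bit 11: 1 × 2^11 = 2048
Bit 12: 1 × 2^12 = 4096
Bit 14: 1 × 2^14 = 16384
Sum = 16 + 32 + 64 + 512 + 2048 + 4096 + 16384
= 23152


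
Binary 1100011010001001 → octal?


Group into 3-bit groups: 001100011010001001
  001 = 1
  100 = 4
  011 = 3
  010 = 2
  001 = 1
  001 = 1
= 0o143211


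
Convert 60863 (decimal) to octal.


Divide by 8 repeatedly:
60863 ÷ 8 = 7607 remainder 7
7607 ÷ 8 = 950 remainder 7
950 ÷ 8 = 118 remainder 6
118 ÷ 8 = 14 remainder 6
14 ÷ 8 = 1 remainder 6
1 ÷ 8 = 0 remainder 1
Reading remainders bottom-up:
= 0o166677


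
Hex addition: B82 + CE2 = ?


Align and add column by column (LSB to MSB, each column mod 16 with carry):
  0B82
+ 0CE2
  ----
  col 0: 2(2) + 2(2) + 0 (carry in) = 4 → 4(4), carry out 0
  col 1: 8(8) + E(14) + 0 (carry in) = 22 → 6(6), carry out 1
  col 2: B(11) + C(12) + 1 (carry in) = 24 → 8(8), carry out 1
  col 3: 0(0) + 0(0) + 1 (carry in) = 1 → 1(1), carry out 0
Reading digits MSB→LSB: 1864
Strip leading zeros: 1864
= 0x1864


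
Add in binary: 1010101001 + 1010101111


Align and add column by column (LSB to MSB, carry propagating):
  01010101001
+ 01010101111
  -----------
  col 0: 1 + 1 + 0 (carry in) = 2 → bit 0, carry out 1
  col 1: 0 + 1 + 1 (carry in) = 2 → bit 0, carry out 1
  col 2: 0 + 1 + 1 (carry in) = 2 → bit 0, carry out 1
  col 3: 1 + 1 + 1 (carry in) = 3 → bit 1, carry out 1
  col 4: 0 + 0 + 1 (carry in) = 1 → bit 1, carry out 0
  col 5: 1 + 1 + 0 (carry in) = 2 → bit 0, carry out 1
  col 6: 0 + 0 + 1 (carry in) = 1 → bit 1, carry out 0
  col 7: 1 + 1 + 0 (carry in) = 2 → bit 0, carry out 1
  col 8: 0 + 0 + 1 (carry in) = 1 → bit 1, carry out 0
  col 9: 1 + 1 + 0 (carry in) = 2 → bit 0, carry out 1
  col 10: 0 + 0 + 1 (carry in) = 1 → bit 1, carry out 0
Reading bits MSB→LSB: 10101011000
Strip leading zeros: 10101011000
= 10101011000


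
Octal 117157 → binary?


Each octal digit → 3 binary bits:
  1 = 001
  1 = 001
  7 = 111
  1 = 001
  5 = 101
  7 = 111
Concatenate: 001 001 111 001 101 111
= 001001111001101111


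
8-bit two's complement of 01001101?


Original: 01001101
Step 1 - Invert all bits: 10110010
Step 2 - Add 1: 10110010 + 1
= 10110011 (represents -77)


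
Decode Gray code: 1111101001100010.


Gray code: 1111101001100010
MSB stays the same: 1
Each subsequent bit = prev_binary XOR current_gray:
  B[1] = 1 XOR 1 = 0
  B[2] = 0 XOR 1 = 1
  B[3] = 1 XOR 1 = 0
  B[4] = 0 XOR 1 = 1
  B[5] = 1 XOR 0 = 1
  B[6] = 1 XOR 1 = 0
  B[7] = 0 XOR 0 = 0
  B[8] = 0 XOR 0 = 0
  B[9] = 0 XOR 1 = 1
  B[10] = 1 XOR 1 = 0
  B[11] = 0 XOR 0 = 0
  B[12] = 0 XOR 0 = 0
  B[13] = 0 XOR 0 = 0
  B[14] = 0 XOR 1 = 1
  B[15] = 1 XOR 0 = 1
= 1010110001000011 (44099 decimal)


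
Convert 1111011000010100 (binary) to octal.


Group into 3-bit groups: 001111011000010100
  001 = 1
  111 = 7
  011 = 3
  000 = 0
  010 = 2
  100 = 4
= 0o173024


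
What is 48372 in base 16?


Divide by 16 repeatedly:
48372 ÷ 16 = 3023 remainder 4 (4)
3023 ÷ 16 = 188 remainder 15 (F)
188 ÷ 16 = 11 remainder 12 (C)
11 ÷ 16 = 0 remainder 11 (B)
Reading remainders bottom-up:
= 0xBCF4


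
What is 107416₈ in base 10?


Positional values:
Position 0: 6 × 8^0 = 6
Position 1: 1 × 8^1 = 8
Position 2: 4 × 8^2 = 256
Position 3: 7 × 8^3 = 3584
Position 4: 0 × 8^4 = 0
Position 5: 1 × 8^5 = 32768
Sum = 6 + 8 + 256 + 3584 + 0 + 32768
= 36622


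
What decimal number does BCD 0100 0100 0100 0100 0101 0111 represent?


Each 4-bit group → digit:
  0100 → 4
  0100 → 4
  0100 → 4
  0100 → 4
  0101 → 5
  0111 → 7
= 444457


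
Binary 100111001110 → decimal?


Positional values:
Bit 1: 1 × 2^1 = 2
Bit 2: 1 × 2^2 = 4
Bit 3: 1 × 2^3 = 8
Bit 6: 1 × 2^6 = 64
Bit 7: 1 × 2^7 = 128
Bit 8: 1 × 2^8 = 256
Bit 11: 1 × 2^11 = 2048
Sum = 2 + 4 + 8 + 64 + 128 + 256 + 2048
= 2510


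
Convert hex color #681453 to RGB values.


Hex: #681453
R = 68₁₆ = 104
G = 14₁₆ = 20
B = 53₁₆ = 83
= RGB(104, 20, 83)


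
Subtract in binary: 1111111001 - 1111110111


Align and subtract column by column (LSB to MSB, borrowing when needed):
  1111111001
- 1111110111
  ----------
  col 0: (1 - 0 borrow-in) - 1 → 1 - 1 = 0, borrow out 0
  col 1: (0 - 0 borrow-in) - 1 → borrow from next column: (0+2) - 1 = 1, borrow out 1
  col 2: (0 - 1 borrow-in) - 1 → borrow from next column: (-1+2) - 1 = 0, borrow out 1
  col 3: (1 - 1 borrow-in) - 0 → 0 - 0 = 0, borrow out 0
  col 4: (1 - 0 borrow-in) - 1 → 1 - 1 = 0, borrow out 0
  col 5: (1 - 0 borrow-in) - 1 → 1 - 1 = 0, borrow out 0
  col 6: (1 - 0 borrow-in) - 1 → 1 - 1 = 0, borrow out 0
  col 7: (1 - 0 borrow-in) - 1 → 1 - 1 = 0, borrow out 0
  col 8: (1 - 0 borrow-in) - 1 → 1 - 1 = 0, borrow out 0
  col 9: (1 - 0 borrow-in) - 1 → 1 - 1 = 0, borrow out 0
Reading bits MSB→LSB: 0000000010
Strip leading zeros: 10
= 10


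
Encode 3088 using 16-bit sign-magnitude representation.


Sign bit: 0 (positive)
Magnitude: 3088 = 000110000010000
= 0000110000010000


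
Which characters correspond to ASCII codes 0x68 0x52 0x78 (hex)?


Codes (hex): 0x68 0x52 0x78
Per-code ASCII lookup:
  0x68 = 104  (range 97-122: lowercase, 104 - 97 = 7) → 'h'
  0x52 = 82  (range 65-90: uppercase, 82 - 65 = 17) → 'R'
  0x78 = 120  (range 97-122: lowercase, 120 - 97 = 23) → 'x'
= 'hRx'


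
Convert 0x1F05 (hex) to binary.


Each hex digit → 4 binary bits:
  1 = 0001
  F = 1111
  0 = 0000
  5 = 0101
Concatenate: 0001 1111 0000 0101
= 0001111100000101


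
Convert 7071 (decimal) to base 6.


Divide by 6 repeatedly:
7071 ÷ 6 = 1178 remainder 3
1178 ÷ 6 = 196 remainder 2
196 ÷ 6 = 32 remainder 4
32 ÷ 6 = 5 remainder 2
5 ÷ 6 = 0 remainder 5
Reading remainders bottom-up:
= 52423


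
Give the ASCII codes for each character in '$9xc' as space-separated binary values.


String: '$9xc'  (4 characters)
Per-character ASCII lookup:
  '$': special character: '$' = 36 → 100100
  '9': digits start at 48: '9' = 48 + 9 = 57 → 111001
  'x': lowercase starts at 97: 'x' = 97 + 23 = 120 → 1111000
  'c': lowercase starts at 97: 'c' = 97 + 2 = 99 → 1100011
= 100100 111001 1111000 1100011


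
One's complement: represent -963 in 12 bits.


Original: 001111000011
Invert all bits:
  bit 0: 0 → 1
  bit 1: 0 → 1
  bit 2: 1 → 0
  bit 3: 1 → 0
  bit 4: 1 → 0
  bit 5: 1 → 0
  bit 6: 0 → 1
  bit 7: 0 → 1
  bit 8: 0 → 1
  bit 9: 0 → 1
  bit 10: 1 → 0
  bit 11: 1 → 0
= 110000111100


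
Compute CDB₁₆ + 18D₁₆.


Align and add column by column (LSB to MSB, each column mod 16 with carry):
  0CDB
+ 018D
  ----
  col 0: B(11) + D(13) + 0 (carry in) = 24 → 8(8), carry out 1
  col 1: D(13) + 8(8) + 1 (carry in) = 22 → 6(6), carry out 1
  col 2: C(12) + 1(1) + 1 (carry in) = 14 → E(14), carry out 0
  col 3: 0(0) + 0(0) + 0 (carry in) = 0 → 0(0), carry out 0
Reading digits MSB→LSB: 0E68
Strip leading zeros: E68
= 0xE68


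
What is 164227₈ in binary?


Each octal digit → 3 binary bits:
  1 = 001
  6 = 110
  4 = 100
  2 = 010
  2 = 010
  7 = 111
Concatenate: 001 110 100 010 010 111
= 001110100010010111


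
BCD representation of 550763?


Each digit → 4-bit binary:
  5 → 0101
  5 → 0101
  0 → 0000
  7 → 0111
  6 → 0110
  3 → 0011
= 0101 0101 0000 0111 0110 0011


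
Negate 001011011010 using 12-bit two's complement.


Original: 001011011010
Step 1 - Invert all bits: 110100100101
Step 2 - Add 1: 110100100101 + 1
= 110100100110 (represents -730)


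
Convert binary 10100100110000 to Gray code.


Binary: 10100100110000
Gray code: G = B XOR (B >> 1)
B >> 1 = 01010010011000
10100100110000 XOR 01010010011000:
  1 XOR 0 = 1
  0 XOR 1 = 1
  1 XOR 0 = 1
  0 XOR 1 = 1
  0 XOR 0 = 0
  1 XOR 0 = 1
  0 XOR 1 = 1
  0 XOR 0 = 0
  1 XOR 0 = 1
  1 XOR 1 = 0
  0 XOR 1 = 1
  0 XOR 0 = 0
  0 XOR 0 = 0
  0 XOR 0 = 0
= 11110110101000


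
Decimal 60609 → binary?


Divide by 2 repeatedly:
60609 ÷ 2 = 30304 remainder 1
30304 ÷ 2 = 15152 remainder 0
15152 ÷ 2 = 7576 remainder 0
7576 ÷ 2 = 3788 remainder 0
3788 ÷ 2 = 1894 remainder 0
1894 ÷ 2 = 947 remainder 0
947 ÷ 2 = 473 remainder 1
473 ÷ 2 = 236 remainder 1
236 ÷ 2 = 118 remainder 0
118 ÷ 2 = 59 remainder 0
59 ÷ 2 = 29 remainder 1
29 ÷ 2 = 14 remainder 1
14 ÷ 2 = 7 remainder 0
7 ÷ 2 = 3 remainder 1
3 ÷ 2 = 1 remainder 1
1 ÷ 2 = 0 remainder 1
Reading remainders bottom-up:
= 1110110011000001


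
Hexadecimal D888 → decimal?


Positional values:
Position 0: 8 × 16^0 = 8 × 1 = 8
Position 1: 8 × 16^1 = 8 × 16 = 128
Position 2: 8 × 16^2 = 8 × 256 = 2048
Position 3: D × 16^3 = 13 × 4096 = 53248
Sum = 8 + 128 + 2048 + 53248
= 55432


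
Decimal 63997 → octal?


Divide by 8 repeatedly:
63997 ÷ 8 = 7999 remainder 5
7999 ÷ 8 = 999 remainder 7
999 ÷ 8 = 124 remainder 7
124 ÷ 8 = 15 remainder 4
15 ÷ 8 = 1 remainder 7
1 ÷ 8 = 0 remainder 1
Reading remainders bottom-up:
= 0o174775


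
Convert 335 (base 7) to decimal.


Positional values (base 7):
  5 × 7^0 = 5 × 1 = 5
  3 × 7^1 = 3 × 7 = 21
  3 × 7^2 = 3 × 49 = 147
Sum = 5 + 21 + 147
= 173


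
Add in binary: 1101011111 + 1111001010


Align and add column by column (LSB to MSB, carry propagating):
  01101011111
+ 01111001010
  -----------
  col 0: 1 + 0 + 0 (carry in) = 1 → bit 1, carry out 0
  col 1: 1 + 1 + 0 (carry in) = 2 → bit 0, carry out 1
  col 2: 1 + 0 + 1 (carry in) = 2 → bit 0, carry out 1
  col 3: 1 + 1 + 1 (carry in) = 3 → bit 1, carry out 1
  col 4: 1 + 0 + 1 (carry in) = 2 → bit 0, carry out 1
  col 5: 0 + 0 + 1 (carry in) = 1 → bit 1, carry out 0
  col 6: 1 + 1 + 0 (carry in) = 2 → bit 0, carry out 1
  col 7: 0 + 1 + 1 (carry in) = 2 → bit 0, carry out 1
  col 8: 1 + 1 + 1 (carry in) = 3 → bit 1, carry out 1
  col 9: 1 + 1 + 1 (carry in) = 3 → bit 1, carry out 1
  col 10: 0 + 0 + 1 (carry in) = 1 → bit 1, carry out 0
Reading bits MSB→LSB: 11100101001
Strip leading zeros: 11100101001
= 11100101001


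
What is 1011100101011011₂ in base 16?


Group into 4-bit nibbles: 1011100101011011
  1011 = B
  1001 = 9
  0101 = 5
  1011 = B
= 0xB95B


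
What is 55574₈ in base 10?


Positional values:
Position 0: 4 × 8^0 = 4
Position 1: 7 × 8^1 = 56
Position 2: 5 × 8^2 = 320
Position 3: 5 × 8^3 = 2560
Position 4: 5 × 8^4 = 20480
Sum = 4 + 56 + 320 + 2560 + 20480
= 23420


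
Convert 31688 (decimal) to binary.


Divide by 2 repeatedly:
31688 ÷ 2 = 15844 remainder 0
15844 ÷ 2 = 7922 remainder 0
7922 ÷ 2 = 3961 remainder 0
3961 ÷ 2 = 1980 remainder 1
1980 ÷ 2 = 990 remainder 0
990 ÷ 2 = 495 remainder 0
495 ÷ 2 = 247 remainder 1
247 ÷ 2 = 123 remainder 1
123 ÷ 2 = 61 remainder 1
61 ÷ 2 = 30 remainder 1
30 ÷ 2 = 15 remainder 0
15 ÷ 2 = 7 remainder 1
7 ÷ 2 = 3 remainder 1
3 ÷ 2 = 1 remainder 1
1 ÷ 2 = 0 remainder 1
Reading remainders bottom-up:
= 111101111001000


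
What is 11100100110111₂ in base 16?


Group into 4-bit nibbles: 0011100100110111
  0011 = 3
  1001 = 9
  0011 = 3
  0111 = 7
= 0x3937


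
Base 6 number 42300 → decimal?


Positional values (base 6):
  0 × 6^0 = 0 × 1 = 0
  0 × 6^1 = 0 × 6 = 0
  3 × 6^2 = 3 × 36 = 108
  2 × 6^3 = 2 × 216 = 432
  4 × 6^4 = 4 × 1296 = 5184
Sum = 0 + 0 + 108 + 432 + 5184
= 5724


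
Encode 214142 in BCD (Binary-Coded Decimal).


Each digit → 4-bit binary:
  2 → 0010
  1 → 0001
  4 → 0100
  1 → 0001
  4 → 0100
  2 → 0010
= 0010 0001 0100 0001 0100 0010


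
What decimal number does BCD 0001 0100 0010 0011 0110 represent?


Each 4-bit group → digit:
  0001 → 1
  0100 → 4
  0010 → 2
  0011 → 3
  0110 → 6
= 14236


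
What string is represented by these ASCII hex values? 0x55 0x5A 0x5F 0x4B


Codes (hex): 0x55 0x5A 0x5F 0x4B
Per-code ASCII lookup:
  0x55 = 85  (range 65-90: uppercase, 85 - 65 = 20) → 'U'
  0x5A = 90  (range 65-90: uppercase, 90 - 65 = 25) → 'Z'
  0x5F = 95  (special character) → '_'
  0x4B = 75  (range 65-90: uppercase, 75 - 65 = 10) → 'K'
= 'UZ_K'


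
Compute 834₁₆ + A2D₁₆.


Align and add column by column (LSB to MSB, each column mod 16 with carry):
  0834
+ 0A2D
  ----
  col 0: 4(4) + D(13) + 0 (carry in) = 17 → 1(1), carry out 1
  col 1: 3(3) + 2(2) + 1 (carry in) = 6 → 6(6), carry out 0
  col 2: 8(8) + A(10) + 0 (carry in) = 18 → 2(2), carry out 1
  col 3: 0(0) + 0(0) + 1 (carry in) = 1 → 1(1), carry out 0
Reading digits MSB→LSB: 1261
Strip leading zeros: 1261
= 0x1261


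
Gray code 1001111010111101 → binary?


Gray code: 1001111010111101
MSB stays the same: 1
Each subsequent bit = prev_binary XOR current_gray:
  B[1] = 1 XOR 0 = 1
  B[2] = 1 XOR 0 = 1
  B[3] = 1 XOR 1 = 0
  B[4] = 0 XOR 1 = 1
  B[5] = 1 XOR 1 = 0
  B[6] = 0 XOR 1 = 1
  B[7] = 1 XOR 0 = 1
  B[8] = 1 XOR 1 = 0
  B[9] = 0 XOR 0 = 0
  B[10] = 0 XOR 1 = 1
  B[11] = 1 XOR 1 = 0
  B[12] = 0 XOR 1 = 1
  B[13] = 1 XOR 1 = 0
  B[14] = 0 XOR 0 = 0
  B[15] = 0 XOR 1 = 1
= 1110101100101001 (60201 decimal)


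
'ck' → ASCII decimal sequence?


String: 'ck'  (2 characters)
Per-character ASCII lookup:
  'c': lowercase starts at 97: 'c' = 97 + 2 = 99
  'k': lowercase starts at 97: 'k' = 97 + 10 = 107
= 99 107


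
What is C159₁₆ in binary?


Each hex digit → 4 binary bits:
  C = 1100
  1 = 0001
  5 = 0101
  9 = 1001
Concatenate: 1100 0001 0101 1001
= 1100000101011001


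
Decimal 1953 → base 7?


Divide by 7 repeatedly:
1953 ÷ 7 = 279 remainder 0
279 ÷ 7 = 39 remainder 6
39 ÷ 7 = 5 remainder 4
5 ÷ 7 = 0 remainder 5
Reading remainders bottom-up:
= 5460


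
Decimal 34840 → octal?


Divide by 8 repeatedly:
34840 ÷ 8 = 4355 remainder 0
4355 ÷ 8 = 544 remainder 3
544 ÷ 8 = 68 remainder 0
68 ÷ 8 = 8 remainder 4
8 ÷ 8 = 1 remainder 0
1 ÷ 8 = 0 remainder 1
Reading remainders bottom-up:
= 0o104030


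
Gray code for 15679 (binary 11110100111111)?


Binary: 11110100111111
Gray code: G = B XOR (B >> 1)
B >> 1 = 01111010011111
11110100111111 XOR 01111010011111:
  1 XOR 0 = 1
  1 XOR 1 = 0
  1 XOR 1 = 0
  1 XOR 1 = 0
  0 XOR 1 = 1
  1 XOR 0 = 1
  0 XOR 1 = 1
  0 XOR 0 = 0
  1 XOR 0 = 1
  1 XOR 1 = 0
  1 XOR 1 = 0
  1 XOR 1 = 0
  1 XOR 1 = 0
  1 XOR 1 = 0
= 10001110100000


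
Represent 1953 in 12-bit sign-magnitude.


Sign bit: 0 (positive)
Magnitude: 1953 = 11110100001
= 011110100001


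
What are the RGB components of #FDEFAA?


Hex: #FDEFAA
R = FD₁₆ = 253
G = EF₁₆ = 239
B = AA₁₆ = 170
= RGB(253, 239, 170)


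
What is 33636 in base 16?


Divide by 16 repeatedly:
33636 ÷ 16 = 2102 remainder 4 (4)
2102 ÷ 16 = 131 remainder 6 (6)
131 ÷ 16 = 8 remainder 3 (3)
8 ÷ 16 = 0 remainder 8 (8)
Reading remainders bottom-up:
= 0x8364


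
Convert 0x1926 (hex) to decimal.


Positional values:
Position 0: 6 × 16^0 = 6 × 1 = 6
Position 1: 2 × 16^1 = 2 × 16 = 32
Position 2: 9 × 16^2 = 9 × 256 = 2304
Position 3: 1 × 16^3 = 1 × 4096 = 4096
Sum = 6 + 32 + 2304 + 4096
= 6438


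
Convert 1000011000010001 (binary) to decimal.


Positional values:
Bit 0: 1 × 2^0 = 1
Bit 4: 1 × 2^4 = 16
Bit 9: 1 × 2^9 = 512
Bit 10: 1 × 2^10 = 1024
Bit 15: 1 × 2^15 = 32768
Sum = 1 + 16 + 512 + 1024 + 32768
= 34321


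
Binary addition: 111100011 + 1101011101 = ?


Align and add column by column (LSB to MSB, carry propagating):
  00111100011
+ 01101011101
  -----------
  col 0: 1 + 1 + 0 (carry in) = 2 → bit 0, carry out 1
  col 1: 1 + 0 + 1 (carry in) = 2 → bit 0, carry out 1
  col 2: 0 + 1 + 1 (carry in) = 2 → bit 0, carry out 1
  col 3: 0 + 1 + 1 (carry in) = 2 → bit 0, carry out 1
  col 4: 0 + 1 + 1 (carry in) = 2 → bit 0, carry out 1
  col 5: 1 + 0 + 1 (carry in) = 2 → bit 0, carry out 1
  col 6: 1 + 1 + 1 (carry in) = 3 → bit 1, carry out 1
  col 7: 1 + 0 + 1 (carry in) = 2 → bit 0, carry out 1
  col 8: 1 + 1 + 1 (carry in) = 3 → bit 1, carry out 1
  col 9: 0 + 1 + 1 (carry in) = 2 → bit 0, carry out 1
  col 10: 0 + 0 + 1 (carry in) = 1 → bit 1, carry out 0
Reading bits MSB→LSB: 10101000000
Strip leading zeros: 10101000000
= 10101000000


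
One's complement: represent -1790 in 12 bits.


Original: 011011111110
Invert all bits:
  bit 0: 0 → 1
  bit 1: 1 → 0
  bit 2: 1 → 0
  bit 3: 0 → 1
  bit 4: 1 → 0
  bit 5: 1 → 0
  bit 6: 1 → 0
  bit 7: 1 → 0
  bit 8: 1 → 0
  bit 9: 1 → 0
  bit 10: 1 → 0
  bit 11: 0 → 1
= 100100000001


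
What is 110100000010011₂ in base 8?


Group into 3-bit groups: 110100000010011
  110 = 6
  100 = 4
  000 = 0
  010 = 2
  011 = 3
= 0o64023


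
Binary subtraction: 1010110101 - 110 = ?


Align and subtract column by column (LSB to MSB, borrowing when needed):
  1010110101
- 0000000110
  ----------
  col 0: (1 - 0 borrow-in) - 0 → 1 - 0 = 1, borrow out 0
  col 1: (0 - 0 borrow-in) - 1 → borrow from next column: (0+2) - 1 = 1, borrow out 1
  col 2: (1 - 1 borrow-in) - 1 → borrow from next column: (0+2) - 1 = 1, borrow out 1
  col 3: (0 - 1 borrow-in) - 0 → borrow from next column: (-1+2) - 0 = 1, borrow out 1
  col 4: (1 - 1 borrow-in) - 0 → 0 - 0 = 0, borrow out 0
  col 5: (1 - 0 borrow-in) - 0 → 1 - 0 = 1, borrow out 0
  col 6: (0 - 0 borrow-in) - 0 → 0 - 0 = 0, borrow out 0
  col 7: (1 - 0 borrow-in) - 0 → 1 - 0 = 1, borrow out 0
  col 8: (0 - 0 borrow-in) - 0 → 0 - 0 = 0, borrow out 0
  col 9: (1 - 0 borrow-in) - 0 → 1 - 0 = 1, borrow out 0
Reading bits MSB→LSB: 1010101111
Strip leading zeros: 1010101111
= 1010101111


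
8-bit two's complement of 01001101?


Original: 01001101
Step 1 - Invert all bits: 10110010
Step 2 - Add 1: 10110010 + 1
= 10110011 (represents -77)


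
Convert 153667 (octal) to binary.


Each octal digit → 3 binary bits:
  1 = 001
  5 = 101
  3 = 011
  6 = 110
  6 = 110
  7 = 111
Concatenate: 001 101 011 110 110 111
= 001101011110110111


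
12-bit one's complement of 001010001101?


Original: 001010001101
Invert all bits:
  bit 0: 0 → 1
  bit 1: 0 → 1
  bit 2: 1 → 0
  bit 3: 0 → 1
  bit 4: 1 → 0
  bit 5: 0 → 1
  bit 6: 0 → 1
  bit 7: 0 → 1
  bit 8: 1 → 0
  bit 9: 1 → 0
  bit 10: 0 → 1
  bit 11: 1 → 0
= 110101110010


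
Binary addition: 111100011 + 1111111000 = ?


Align and add column by column (LSB to MSB, carry propagating):
  00111100011
+ 01111111000
  -----------
  col 0: 1 + 0 + 0 (carry in) = 1 → bit 1, carry out 0
  col 1: 1 + 0 + 0 (carry in) = 1 → bit 1, carry out 0
  col 2: 0 + 0 + 0 (carry in) = 0 → bit 0, carry out 0
  col 3: 0 + 1 + 0 (carry in) = 1 → bit 1, carry out 0
  col 4: 0 + 1 + 0 (carry in) = 1 → bit 1, carry out 0
  col 5: 1 + 1 + 0 (carry in) = 2 → bit 0, carry out 1
  col 6: 1 + 1 + 1 (carry in) = 3 → bit 1, carry out 1
  col 7: 1 + 1 + 1 (carry in) = 3 → bit 1, carry out 1
  col 8: 1 + 1 + 1 (carry in) = 3 → bit 1, carry out 1
  col 9: 0 + 1 + 1 (carry in) = 2 → bit 0, carry out 1
  col 10: 0 + 0 + 1 (carry in) = 1 → bit 1, carry out 0
Reading bits MSB→LSB: 10111011011
Strip leading zeros: 10111011011
= 10111011011


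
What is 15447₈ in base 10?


Positional values:
Position 0: 7 × 8^0 = 7
Position 1: 4 × 8^1 = 32
Position 2: 4 × 8^2 = 256
Position 3: 5 × 8^3 = 2560
Position 4: 1 × 8^4 = 4096
Sum = 7 + 32 + 256 + 2560 + 4096
= 6951


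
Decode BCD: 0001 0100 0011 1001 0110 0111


Each 4-bit group → digit:
  0001 → 1
  0100 → 4
  0011 → 3
  1001 → 9
  0110 → 6
  0111 → 7
= 143967


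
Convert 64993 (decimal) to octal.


Divide by 8 repeatedly:
64993 ÷ 8 = 8124 remainder 1
8124 ÷ 8 = 1015 remainder 4
1015 ÷ 8 = 126 remainder 7
126 ÷ 8 = 15 remainder 6
15 ÷ 8 = 1 remainder 7
1 ÷ 8 = 0 remainder 1
Reading remainders bottom-up:
= 0o176741


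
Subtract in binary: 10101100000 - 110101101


Align and subtract column by column (LSB to MSB, borrowing when needed):
  10101100000
- 00110101101
  -----------
  col 0: (0 - 0 borrow-in) - 1 → borrow from next column: (0+2) - 1 = 1, borrow out 1
  col 1: (0 - 1 borrow-in) - 0 → borrow from next column: (-1+2) - 0 = 1, borrow out 1
  col 2: (0 - 1 borrow-in) - 1 → borrow from next column: (-1+2) - 1 = 0, borrow out 1
  col 3: (0 - 1 borrow-in) - 1 → borrow from next column: (-1+2) - 1 = 0, borrow out 1
  col 4: (0 - 1 borrow-in) - 0 → borrow from next column: (-1+2) - 0 = 1, borrow out 1
  col 5: (1 - 1 borrow-in) - 1 → borrow from next column: (0+2) - 1 = 1, borrow out 1
  col 6: (1 - 1 borrow-in) - 0 → 0 - 0 = 0, borrow out 0
  col 7: (0 - 0 borrow-in) - 1 → borrow from next column: (0+2) - 1 = 1, borrow out 1
  col 8: (1 - 1 borrow-in) - 1 → borrow from next column: (0+2) - 1 = 1, borrow out 1
  col 9: (0 - 1 borrow-in) - 0 → borrow from next column: (-1+2) - 0 = 1, borrow out 1
  col 10: (1 - 1 borrow-in) - 0 → 0 - 0 = 0, borrow out 0
Reading bits MSB→LSB: 01110110011
Strip leading zeros: 1110110011
= 1110110011


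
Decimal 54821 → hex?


Divide by 16 repeatedly:
54821 ÷ 16 = 3426 remainder 5 (5)
3426 ÷ 16 = 214 remainder 2 (2)
214 ÷ 16 = 13 remainder 6 (6)
13 ÷ 16 = 0 remainder 13 (D)
Reading remainders bottom-up:
= 0xD625


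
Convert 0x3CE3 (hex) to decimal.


Positional values:
Position 0: 3 × 16^0 = 3 × 1 = 3
Position 1: E × 16^1 = 14 × 16 = 224
Position 2: C × 16^2 = 12 × 256 = 3072
Position 3: 3 × 16^3 = 3 × 4096 = 12288
Sum = 3 + 224 + 3072 + 12288
= 15587


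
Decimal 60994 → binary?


Divide by 2 repeatedly:
60994 ÷ 2 = 30497 remainder 0
30497 ÷ 2 = 15248 remainder 1
15248 ÷ 2 = 7624 remainder 0
7624 ÷ 2 = 3812 remainder 0
3812 ÷ 2 = 1906 remainder 0
1906 ÷ 2 = 953 remainder 0
953 ÷ 2 = 476 remainder 1
476 ÷ 2 = 238 remainder 0
238 ÷ 2 = 119 remainder 0
119 ÷ 2 = 59 remainder 1
59 ÷ 2 = 29 remainder 1
29 ÷ 2 = 14 remainder 1
14 ÷ 2 = 7 remainder 0
7 ÷ 2 = 3 remainder 1
3 ÷ 2 = 1 remainder 1
1 ÷ 2 = 0 remainder 1
Reading remainders bottom-up:
= 1110111001000010


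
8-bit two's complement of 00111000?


Original: 00111000
Step 1 - Invert all bits: 11000111
Step 2 - Add 1: 11000111 + 1
= 11001000 (represents -56)


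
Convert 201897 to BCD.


Each digit → 4-bit binary:
  2 → 0010
  0 → 0000
  1 → 0001
  8 → 1000
  9 → 1001
  7 → 0111
= 0010 0000 0001 1000 1001 0111


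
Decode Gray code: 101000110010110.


Gray code: 101000110010110
MSB stays the same: 1
Each subsequent bit = prev_binary XOR current_gray:
  B[1] = 1 XOR 0 = 1
  B[2] = 1 XOR 1 = 0
  B[3] = 0 XOR 0 = 0
  B[4] = 0 XOR 0 = 0
  B[5] = 0 XOR 0 = 0
  B[6] = 0 XOR 1 = 1
  B[7] = 1 XOR 1 = 0
  B[8] = 0 XOR 0 = 0
  B[9] = 0 XOR 0 = 0
  B[10] = 0 XOR 1 = 1
  B[11] = 1 XOR 0 = 1
  B[12] = 1 XOR 1 = 0
  B[13] = 0 XOR 1 = 1
  B[14] = 1 XOR 0 = 1
= 110000100011011 (24859 decimal)


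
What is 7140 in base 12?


Divide by 12 repeatedly:
7140 ÷ 12 = 595 remainder 0
595 ÷ 12 = 49 remainder 7
49 ÷ 12 = 4 remainder 1
4 ÷ 12 = 0 remainder 4
Reading remainders bottom-up:
= 4170


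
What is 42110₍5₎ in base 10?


Positional values (base 5):
  0 × 5^0 = 0 × 1 = 0
  1 × 5^1 = 1 × 5 = 5
  1 × 5^2 = 1 × 25 = 25
  2 × 5^3 = 2 × 125 = 250
  4 × 5^4 = 4 × 625 = 2500
Sum = 0 + 5 + 25 + 250 + 2500
= 2780


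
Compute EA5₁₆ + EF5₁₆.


Align and add column by column (LSB to MSB, each column mod 16 with carry):
  0EA5
+ 0EF5
  ----
  col 0: 5(5) + 5(5) + 0 (carry in) = 10 → A(10), carry out 0
  col 1: A(10) + F(15) + 0 (carry in) = 25 → 9(9), carry out 1
  col 2: E(14) + E(14) + 1 (carry in) = 29 → D(13), carry out 1
  col 3: 0(0) + 0(0) + 1 (carry in) = 1 → 1(1), carry out 0
Reading digits MSB→LSB: 1D9A
Strip leading zeros: 1D9A
= 0x1D9A


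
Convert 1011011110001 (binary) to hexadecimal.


Group into 4-bit nibbles: 0001011011110001
  0001 = 1
  0110 = 6
  1111 = F
  0001 = 1
= 0x16F1


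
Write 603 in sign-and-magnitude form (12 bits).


Sign bit: 0 (positive)
Magnitude: 603 = 01001011011
= 001001011011


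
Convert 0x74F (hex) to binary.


Each hex digit → 4 binary bits:
  7 = 0111
  4 = 0100
  F = 1111
Concatenate: 0111 0100 1111
= 011101001111


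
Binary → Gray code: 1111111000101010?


Binary: 1111111000101010
Gray code: G = B XOR (B >> 1)
B >> 1 = 0111111100010101
1111111000101010 XOR 0111111100010101:
  1 XOR 0 = 1
  1 XOR 1 = 0
  1 XOR 1 = 0
  1 XOR 1 = 0
  1 XOR 1 = 0
  1 XOR 1 = 0
  1 XOR 1 = 0
  0 XOR 1 = 1
  0 XOR 0 = 0
  0 XOR 0 = 0
  1 XOR 0 = 1
  0 XOR 1 = 1
  1 XOR 0 = 1
  0 XOR 1 = 1
  1 XOR 0 = 1
  0 XOR 1 = 1
= 1000000100111111


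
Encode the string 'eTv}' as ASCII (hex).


String: 'eTv}'  (4 characters)
Per-character ASCII lookup:
  'e': lowercase starts at 97: 'e' = 97 + 4 = 101 → 0x65
  'T': uppercase starts at 65: 'T' = 65 + 19 = 84 → 0x54
  'v': lowercase starts at 97: 'v' = 97 + 21 = 118 → 0x76
  '}': special character: '}' = 125 → 0x7D
= 0x65 0x54 0x76 0x7D


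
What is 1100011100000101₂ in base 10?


Positional values:
Bit 0: 1 × 2^0 = 1
Bit 2: 1 × 2^2 = 4
Bit 8: 1 × 2^8 = 256
Bit 9: 1 × 2^9 = 512
Bit 10: 1 × 2^10 = 1024
Bit 14: 1 × 2^14 = 16384
Bit 15: 1 × 2^15 = 32768
Sum = 1 + 4 + 256 + 512 + 1024 + 16384 + 32768
= 50949


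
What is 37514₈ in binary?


Each octal digit → 3 binary bits:
  3 = 011
  7 = 111
  5 = 101
  1 = 001
  4 = 100
Concatenate: 011 111 101 001 100
= 011111101001100


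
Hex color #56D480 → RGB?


Hex: #56D480
R = 56₁₆ = 86
G = D4₁₆ = 212
B = 80₁₆ = 128
= RGB(86, 212, 128)


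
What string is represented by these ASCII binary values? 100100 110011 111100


Codes (binary): 100100 110011 111100
Per-code ASCII lookup:
  100100 = 36  (special character) → '$'
  110011 = 51  (range 48-57: digits, 51 - 48 = 3) → '3'
  111100 = 60  (special character) → '<'
= '$3<'


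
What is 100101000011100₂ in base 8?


Group into 3-bit groups: 100101000011100
  100 = 4
  101 = 5
  000 = 0
  011 = 3
  100 = 4
= 0o45034


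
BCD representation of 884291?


Each digit → 4-bit binary:
  8 → 1000
  8 → 1000
  4 → 0100
  2 → 0010
  9 → 1001
  1 → 0001
= 1000 1000 0100 0010 1001 0001


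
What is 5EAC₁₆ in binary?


Each hex digit → 4 binary bits:
  5 = 0101
  E = 1110
  A = 1010
  C = 1100
Concatenate: 0101 1110 1010 1100
= 0101111010101100


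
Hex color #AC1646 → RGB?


Hex: #AC1646
R = AC₁₆ = 172
G = 16₁₆ = 22
B = 46₁₆ = 70
= RGB(172, 22, 70)


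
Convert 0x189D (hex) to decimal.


Positional values:
Position 0: D × 16^0 = 13 × 1 = 13
Position 1: 9 × 16^1 = 9 × 16 = 144
Position 2: 8 × 16^2 = 8 × 256 = 2048
Position 3: 1 × 16^3 = 1 × 4096 = 4096
Sum = 13 + 144 + 2048 + 4096
= 6301


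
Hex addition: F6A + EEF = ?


Align and add column by column (LSB to MSB, each column mod 16 with carry):
  0F6A
+ 0EEF
  ----
  col 0: A(10) + F(15) + 0 (carry in) = 25 → 9(9), carry out 1
  col 1: 6(6) + E(14) + 1 (carry in) = 21 → 5(5), carry out 1
  col 2: F(15) + E(14) + 1 (carry in) = 30 → E(14), carry out 1
  col 3: 0(0) + 0(0) + 1 (carry in) = 1 → 1(1), carry out 0
Reading digits MSB→LSB: 1E59
Strip leading zeros: 1E59
= 0x1E59


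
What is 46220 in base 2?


Divide by 2 repeatedly:
46220 ÷ 2 = 23110 remainder 0
23110 ÷ 2 = 11555 remainder 0
11555 ÷ 2 = 5777 remainder 1
5777 ÷ 2 = 2888 remainder 1
2888 ÷ 2 = 1444 remainder 0
1444 ÷ 2 = 722 remainder 0
722 ÷ 2 = 361 remainder 0
361 ÷ 2 = 180 remainder 1
180 ÷ 2 = 90 remainder 0
90 ÷ 2 = 45 remainder 0
45 ÷ 2 = 22 remainder 1
22 ÷ 2 = 11 remainder 0
11 ÷ 2 = 5 remainder 1
5 ÷ 2 = 2 remainder 1
2 ÷ 2 = 1 remainder 0
1 ÷ 2 = 0 remainder 1
Reading remainders bottom-up:
= 1011010010001100


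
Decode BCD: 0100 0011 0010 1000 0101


Each 4-bit group → digit:
  0100 → 4
  0011 → 3
  0010 → 2
  1000 → 8
  0101 → 5
= 43285


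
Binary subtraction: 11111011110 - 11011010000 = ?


Align and subtract column by column (LSB to MSB, borrowing when needed):
  11111011110
- 11011010000
  -----------
  col 0: (0 - 0 borrow-in) - 0 → 0 - 0 = 0, borrow out 0
  col 1: (1 - 0 borrow-in) - 0 → 1 - 0 = 1, borrow out 0
  col 2: (1 - 0 borrow-in) - 0 → 1 - 0 = 1, borrow out 0
  col 3: (1 - 0 borrow-in) - 0 → 1 - 0 = 1, borrow out 0
  col 4: (1 - 0 borrow-in) - 1 → 1 - 1 = 0, borrow out 0
  col 5: (0 - 0 borrow-in) - 0 → 0 - 0 = 0, borrow out 0
  col 6: (1 - 0 borrow-in) - 1 → 1 - 1 = 0, borrow out 0
  col 7: (1 - 0 borrow-in) - 1 → 1 - 1 = 0, borrow out 0
  col 8: (1 - 0 borrow-in) - 0 → 1 - 0 = 1, borrow out 0
  col 9: (1 - 0 borrow-in) - 1 → 1 - 1 = 0, borrow out 0
  col 10: (1 - 0 borrow-in) - 1 → 1 - 1 = 0, borrow out 0
Reading bits MSB→LSB: 00100001110
Strip leading zeros: 100001110
= 100001110


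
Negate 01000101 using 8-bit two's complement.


Original: 01000101
Step 1 - Invert all bits: 10111010
Step 2 - Add 1: 10111010 + 1
= 10111011 (represents -69)


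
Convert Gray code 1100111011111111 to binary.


Gray code: 1100111011111111
MSB stays the same: 1
Each subsequent bit = prev_binary XOR current_gray:
  B[1] = 1 XOR 1 = 0
  B[2] = 0 XOR 0 = 0
  B[3] = 0 XOR 0 = 0
  B[4] = 0 XOR 1 = 1
  B[5] = 1 XOR 1 = 0
  B[6] = 0 XOR 1 = 1
  B[7] = 1 XOR 0 = 1
  B[8] = 1 XOR 1 = 0
  B[9] = 0 XOR 1 = 1
  B[10] = 1 XOR 1 = 0
  B[11] = 0 XOR 1 = 1
  B[12] = 1 XOR 1 = 0
  B[13] = 0 XOR 1 = 1
  B[14] = 1 XOR 1 = 0
  B[15] = 0 XOR 1 = 1
= 1000101101010101 (35669 decimal)


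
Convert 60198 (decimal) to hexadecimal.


Divide by 16 repeatedly:
60198 ÷ 16 = 3762 remainder 6 (6)
3762 ÷ 16 = 235 remainder 2 (2)
235 ÷ 16 = 14 remainder 11 (B)
14 ÷ 16 = 0 remainder 14 (E)
Reading remainders bottom-up:
= 0xEB26
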